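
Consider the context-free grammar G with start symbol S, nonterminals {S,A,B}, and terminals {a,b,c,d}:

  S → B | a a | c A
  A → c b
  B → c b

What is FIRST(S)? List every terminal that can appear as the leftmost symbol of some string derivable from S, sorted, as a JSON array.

Compute FIRST by fixpoint:
[1]
  A via A→c b: +{c}
  B via B→c b: +{c}
  S via S→B: +{c}
  S via S→a a: +{a}
  S: {a,c}  A: {c}  B: {c}
[2] — fixpoint
  S: {a,c}  A: {c}  B: {c}

FIRST(S) = ["a", "c"]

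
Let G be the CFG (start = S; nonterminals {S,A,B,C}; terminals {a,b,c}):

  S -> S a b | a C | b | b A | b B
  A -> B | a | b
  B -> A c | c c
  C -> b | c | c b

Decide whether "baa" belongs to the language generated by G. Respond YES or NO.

Convert to CNF:
  S -> S X3 | T1 A | T1 B | T2 C | b
  A -> A T0 | T0 T0 | a | b
  B -> A T0 | T0 T0
  C -> T0 T1 | b | c
  T0 -> c
  T1 -> b
  T2 -> a
  X3 -> T2 T1

Fill CYK table bottom-up:
  cell(0,0) b: {A,C,S,T1}  orig:{A,C,S}
  cell(1,1) a: {A,T2}  orig:{A}
  cell(2,2) a: {A,T2}  orig:{A}
  cell(0,1) ba: {S}
  cell(1,2) aa: ∅
  cell(0,2) baa: ∅

S ∉ T[0,2] ⇒ NO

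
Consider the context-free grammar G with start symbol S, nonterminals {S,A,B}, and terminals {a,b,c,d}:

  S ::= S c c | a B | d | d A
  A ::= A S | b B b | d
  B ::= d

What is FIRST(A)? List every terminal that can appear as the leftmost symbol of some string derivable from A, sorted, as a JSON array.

FIRST iteration:
[1]
  A via A→b B b: +{b}
  A via A→d: +{d}
  B via B→d: +{d}
  S via S→a B: +{a}
  S via S→d: +{d}
  FIRST(S)={a,d}  FIRST(A)={b,d}  FIRST(B)={d}
[2] done
  FIRST(S)={a,d}  FIRST(A)={b,d}  FIRST(B)={d}

FIRST(A) = ["b", "d"]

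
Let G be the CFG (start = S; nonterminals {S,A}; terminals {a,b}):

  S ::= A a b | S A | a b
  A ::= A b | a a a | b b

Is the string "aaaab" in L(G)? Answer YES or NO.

Convert to CNF:
  S -> A X3 | S A | T1 T0
  A -> A T0 | T0 T0 | T1 X2
  T0 -> b
  T1 -> a
  X2 -> T1 T1
  X3 -> T1 T0

CYK table (by increasing span):
  cell(0,0) a: {T1}  orig:{}
  cell(1,1) a: {T1}  orig:{}
  cell(2,2) a: {T1}  orig:{}
  cell(3,3) a: {T1}  orig:{}
  cell(4,4) b: {T0}  orig:{}
  cell(0,1) aa: {X2}  orig:{}
  cell(1,2) aa: {X2}  orig:{}
  cell(2,3) aa: {X2}  orig:{}
  cell(3,4) ab: {S,X3}  orig:{S}
  cell(0,2) aaa: {A}
  cell(1,3) aaa: {A}
  cell(2,4) aab: ∅
  cell(0,3) aaaa: ∅
  cell(1,4) aaab: {A}
  cell(0,4) aaaab: {S}

S ∈ T[0,4] ⇒ YES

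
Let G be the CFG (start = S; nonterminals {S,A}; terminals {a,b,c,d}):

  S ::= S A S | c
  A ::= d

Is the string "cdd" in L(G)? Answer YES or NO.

CNF form of G:
  S -> S X0 | c
  A -> d
  X0 -> A S

Fill CYK table bottom-up:
  [0..0]={S}  "c"
  [1..1]={A}  "d"
  [2..2]={A}  "d"
  [0..1]=∅  "cd"
  [1..2]=∅  "dd"
  [0..2]=∅  "cdd"

S ∉ T[0,2] ⇒ NO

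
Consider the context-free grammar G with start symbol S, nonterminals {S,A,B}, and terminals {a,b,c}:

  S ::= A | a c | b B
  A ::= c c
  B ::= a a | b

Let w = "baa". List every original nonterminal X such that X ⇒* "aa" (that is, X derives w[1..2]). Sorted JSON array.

CNF form of G:
  S -> T0 T0 | T1 T0 | T2 B
  A -> T0 T0
  B -> T1 T1 | b
  T0 -> c
  T1 -> a
  T2 -> b

CYK fill (cells [i..j] with 1 ≤ i ≤ j ≤ 2 only):
  [1..1]={T1}  "a"  orig:{}
  [2..2]={T1}  "a"  orig:{}
  [1..2]={B}  "aa"

Original NTs in T[1,2] deriving "aa": ["B"]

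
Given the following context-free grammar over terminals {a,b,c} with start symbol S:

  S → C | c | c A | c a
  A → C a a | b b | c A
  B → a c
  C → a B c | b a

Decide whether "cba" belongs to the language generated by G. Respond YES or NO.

Convert to CNF:
  S -> T0 X5 | T1 T0 | T2 A | T2 T0 | c
  A -> C X3 | T1 T1 | T2 A
  B -> T0 T2
  C -> T0 X4 | T1 T0
  T0 -> a
  T1 -> b
  T2 -> c
  X3 -> T0 T0
  X4 -> B T2
  X5 -> B T2

CYK fill:
  cell(0,0) c: {S,T2}  orig:{S}
  cell(1,1) b: {T1}  orig:{}
  cell(2,2) a: {T0}  orig:{}
  cell(0,1) cb: ∅
  cell(1,2) ba: {C,S}
  cell(0,2) cba: ∅

S ∉ T[0,2] ⇒ NO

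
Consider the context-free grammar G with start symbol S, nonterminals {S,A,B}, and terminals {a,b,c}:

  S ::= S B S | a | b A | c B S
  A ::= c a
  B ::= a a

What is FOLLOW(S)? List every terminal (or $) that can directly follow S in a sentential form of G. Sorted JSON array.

FIRST sets, iterate to fixpoint:
iter 1:
  A via A→c a: +{c}
  B via B→a a: +{a}
  S via S→a: +{a}
  S via S→b A: +{b}
  S via S→c B S: +{c}
  S: {a,b,c}  A: {c}  B: {a}
iter 2: done
  S: {a,b,c}  A: {c}  B: {a}

FOLLOW iteration:
initialize: $ ∈ FOLLOW(S)
pass 1:
  S→S B S: FOLLOW(S) ⊇ FIRST(B) = {a}; new: +{a}
  S→S B S: FOLLOW(B) ⊇ FIRST(S) = {a,b,c}; new: +{a,b,c}
  S→b A: FOLLOW(A) ⊇ FOLLOW(S) ⊇ {$,a}; new: +{$,a}
  S: {$,a}  A: {$,a}  B: {a,b,c}
pass 2: (no change)
  S: {$,a}  A: {$,a}  B: {a,b,c}

FOLLOW(S) = ["$", "a"]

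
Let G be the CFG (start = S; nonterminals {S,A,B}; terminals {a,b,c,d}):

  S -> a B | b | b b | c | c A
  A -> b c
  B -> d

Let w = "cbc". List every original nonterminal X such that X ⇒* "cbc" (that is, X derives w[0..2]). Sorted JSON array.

Convert to CNF:
  S -> T0 T0 | T1 A | T2 B | b | c
  A -> T0 T1
  B -> d
  T0 -> b
  T1 -> c
  T2 -> a

CYK table (by increasing span), restricted to cells inside w[0..2]:
  T[0,0] 'c' = {S,T1}  orig:{S}
  T[1,1] 'b' = {S,T0}  orig:{S}
  T[2,2] 'c' = {S,T1}  orig:{S}
  T[0,1] 'cb' = ∅
  T[1,2] 'bc' = {A}
  T[0,2] 'cbc' = {S}

Original NTs in T[0,2] deriving "cbc": ["S"]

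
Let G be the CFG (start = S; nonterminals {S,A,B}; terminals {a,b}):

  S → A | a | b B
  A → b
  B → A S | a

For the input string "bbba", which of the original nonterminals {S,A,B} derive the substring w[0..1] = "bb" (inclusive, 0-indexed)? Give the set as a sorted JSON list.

Convert to CNF:
  S -> T0 B | a | b
  A -> b
  B -> A S | a
  T0 -> b

CYK table (by increasing span), restricted to cells inside w[0..1]:
  T[0,0] 'b' = {A,S,T0}  orig:{A,S}
  T[1,1] 'b' = {A,S,T0}  orig:{A,S}
  T[0,1] 'bb' = {B}

Original NTs in T[0,1] deriving "bb": ["B"]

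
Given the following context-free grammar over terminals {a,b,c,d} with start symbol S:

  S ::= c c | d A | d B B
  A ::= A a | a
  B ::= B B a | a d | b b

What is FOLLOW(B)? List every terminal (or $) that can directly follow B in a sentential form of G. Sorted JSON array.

FIRST iteration:
pass 1:
  A via A→a: +{a}
  B via B→a d: +{a}
  B via B→b b: +{b}
  S via S→c c: +{c}
  S via S→d A: +{d}
  FIRST(S)={c,d}  FIRST(A)={a}  FIRST(B)={a,b}
pass 2: — fixpoint
  FIRST(S)={c,d}  FIRST(A)={a}  FIRST(B)={a,b}

FOLLOW sets:
seed FOLLOW(S) with $
iter 1:
  A→A a: FOLLOW(A) ⊇ FIRST(a) = {a}; new: +{a}
  B→B B a: FOLLOW(B) ⊇ FIRST(B) = {a,b}; new: +{a,b}
  S→d A: FOLLOW(A) ⊇ FOLLOW(S) ⊇ {$}; new: +{$}
  S→d B B: FOLLOW(B) ⊇ FOLLOW(S) ⊇ {$}; new: +{$}
  FOLLOW(S)={$}  FOLLOW(A)={$,a}  FOLLOW(B)={$,a,b}
iter 2: (no change)
  FOLLOW(S)={$}  FOLLOW(A)={$,a}  FOLLOW(B)={$,a,b}

FOLLOW(B) = ["$", "a", "b"]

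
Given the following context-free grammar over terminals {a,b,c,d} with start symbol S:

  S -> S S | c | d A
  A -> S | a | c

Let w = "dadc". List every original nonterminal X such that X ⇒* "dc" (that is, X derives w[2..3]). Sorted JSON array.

CNF form of G:
  S -> S S | T0 A | c
  A -> S S | T0 A | a | c
  T0 -> d

Fill CYK table bottom-up — only the sub-triangle for w[2..3]:
  cell(2,2) d: {T0}  orig:{}
  cell(3,3) c: {A,S}
  cell(2,3) dc: {A,S}

Original NTs in T[2,3] deriving "dc": ["A", "S"]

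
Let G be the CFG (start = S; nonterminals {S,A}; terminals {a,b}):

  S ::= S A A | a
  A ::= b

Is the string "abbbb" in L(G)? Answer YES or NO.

Convert to CNF:
  S -> S X0 | a
  A -> b
  X0 -> A A

CYK fill:
  cell(0,0) a: {S}
  cell(1,1) b: {A}
  cell(2,2) b: {A}
  cell(3,3) b: {A}
  cell(4,4) b: {A}
  cell(0,1) ab: ∅
  cell(1,2) bb: {X0}  orig:{}
  cell(2,3) bb: {X0}  orig:{}
  cell(3,4) bb: {X0}  orig:{}
  cell(0,2) abb: {S}
  cell(1,3) bbb: ∅
  cell(2,4) bbb: ∅
  cell(0,3) abbb: ∅
  cell(1,4) bbbb: ∅
  cell(0,4) abbbb: {S}

S ∈ T[0,4] ⇒ YES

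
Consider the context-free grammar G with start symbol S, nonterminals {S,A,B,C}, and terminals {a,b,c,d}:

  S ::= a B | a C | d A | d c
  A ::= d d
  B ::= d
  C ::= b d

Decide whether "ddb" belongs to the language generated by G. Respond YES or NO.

CNF form of G:
  S -> T0 A | T0 T3 | T2 B | T2 C
  A -> T0 T0
  B -> d
  C -> T1 T0
  T0 -> d
  T1 -> b
  T2 -> a
  T3 -> c

CYK table (by increasing span):
  T[0,0] 'd' = {B,T0}  orig:{B}
  T[1,1] 'd' = {B,T0}  orig:{B}
  T[2,2] 'b' = {T1}  orig:{}
  T[0,1] 'dd' = {A}
  T[1,2] 'db' = ∅
  T[0,2] 'ddb' = ∅

S ∉ T[0,2] ⇒ NO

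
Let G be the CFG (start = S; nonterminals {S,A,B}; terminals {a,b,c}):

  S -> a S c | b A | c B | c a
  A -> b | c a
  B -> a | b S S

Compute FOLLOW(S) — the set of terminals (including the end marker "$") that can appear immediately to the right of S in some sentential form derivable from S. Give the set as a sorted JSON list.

Compute FIRST by fixpoint:
iter 1:
  A via A→b: +{b}
  A via A→c a: +{c}
  B via B→a: +{a}
  B via B→b S S: +{b}
  S via S→a S c: +{a}
  S via S→b A: +{b}
  S via S→c B: +{c}
  S: {a,b,c}  A: {b,c}  B: {a,b}
iter 2: done
  S: {a,b,c}  A: {b,c}  B: {a,b}

Compute FOLLOW by fixpoint:
FOLLOW(S) := {$}
round 1:
  B→b S S: FOLLOW(S) ⊇ FIRST(S) = {a,b,c}; new: +{a,b,c}
  S→b A: FOLLOW(A) ⊇ FOLLOW(S) ⊇ {$,a,b,c}; new: +{$,a,b,c}
  S→c B: FOLLOW(B) ⊇ FOLLOW(S) ⊇ {$,a,b,c}; new: +{$,a,b,c}
  S: {$,a,b,c}  A: {$,a,b,c}  B: {$,a,b,c}
round 2: (no change)
  S: {$,a,b,c}  A: {$,a,b,c}  B: {$,a,b,c}

FOLLOW(S) = ["$", "a", "b", "c"]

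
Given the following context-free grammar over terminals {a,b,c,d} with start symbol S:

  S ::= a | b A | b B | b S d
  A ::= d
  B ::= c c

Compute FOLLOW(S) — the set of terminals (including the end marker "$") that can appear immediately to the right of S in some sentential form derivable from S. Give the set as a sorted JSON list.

Compute FIRST by fixpoint:
round 1:
  A via A→d: +{d}
  B via B→c c: +{c}
  S via S→a: +{a}
  S via S→b A: +{b}
  FIRST[S]={a,b}  FIRST[A]={d}  FIRST[B]={c}
round 2: (no change)
  FIRST[S]={a,b}  FIRST[A]={d}  FIRST[B]={c}

Compute FOLLOW by fixpoint:
initialize: $ ∈ FOLLOW(S)
[1]
  S→b A: FOLLOW(A) ⊇ FOLLOW(S) ⊇ {$}; new: +{$}
  S→b B: FOLLOW(B) ⊇ FOLLOW(S) ⊇ {$}; new: +{$}
  S→b S d: FOLLOW(S) ⊇ FIRST(d) = {d}; new: +{d}
  FOLLOW(S)={$,d}  FOLLOW(A)={$}  FOLLOW(B)={$}
[2]
  S→b A: FOLLOW(A) ⊇ FOLLOW(S) ⊇ {$,d}; new: +{d}
  S→b B: FOLLOW(B) ⊇ FOLLOW(S) ⊇ {$,d}; new: +{d}
  FOLLOW(S)={$,d}  FOLLOW(A)={$,d}  FOLLOW(B)={$,d}
[3] done
  FOLLOW(S)={$,d}  FOLLOW(A)={$,d}  FOLLOW(B)={$,d}

FOLLOW(S) = ["$", "d"]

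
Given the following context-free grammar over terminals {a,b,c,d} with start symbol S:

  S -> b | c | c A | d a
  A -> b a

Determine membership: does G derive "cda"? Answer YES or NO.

Convert to CNF:
  S -> T2 A | T3 T1 | b | c
  A -> T0 T1
  T0 -> b
  T1 -> a
  T2 -> c
  T3 -> d

CYK table (by increasing span):
  [0..0]={S,T2}  "c"  orig:{S}
  [1..1]={T3}  "d"  orig:{}
  [2..2]={T1}  "a"  orig:{}
  [0..1]=∅  "cd"
  [1..2]={S}  "da"
  [0..2]=∅  "cda"

S ∉ T[0,2] ⇒ NO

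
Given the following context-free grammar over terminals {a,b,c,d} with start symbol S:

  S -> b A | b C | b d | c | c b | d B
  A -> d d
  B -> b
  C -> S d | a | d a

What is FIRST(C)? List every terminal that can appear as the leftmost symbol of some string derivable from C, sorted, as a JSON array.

FIRST iteration:
iter 1:
  A via A→d d: +{d}
  B via B→b: +{b}
  C via C→a: +{a}
  C via C→d a: +{d}
  S via S→b A: +{b}
  S via S→c: +{c}
  S via S→d B: +{d}
  S: {b,c,d}  A: {d}  B: {b}  C: {a,d}
iter 2:
  C via C→S d: +{b,c}
  S: {b,c,d}  A: {d}  B: {b}  C: {a,b,c,d}
iter 3: done
  S: {b,c,d}  A: {d}  B: {b}  C: {a,b,c,d}

FIRST(C) = ["a", "b", "c", "d"]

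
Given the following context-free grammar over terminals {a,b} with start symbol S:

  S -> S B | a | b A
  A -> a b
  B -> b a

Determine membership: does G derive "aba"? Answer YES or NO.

Convert to CNF:
  S -> S B | T1 A | a
  A -> T0 T1
  B -> T1 T0
  T0 -> a
  T1 -> b

CYK table (by increasing span):
  T[0,0] 'a' = {S,T0}  orig:{S}
  T[1,1] 'b' = {T1}  orig:{}
  T[2,2] 'a' = {S,T0}  orig:{S}
  T[0,1] 'ab' = {A}
  T[1,2] 'ba' = {B}
  T[0,2] 'aba' = {S}

S ∈ T[0,2] ⇒ YES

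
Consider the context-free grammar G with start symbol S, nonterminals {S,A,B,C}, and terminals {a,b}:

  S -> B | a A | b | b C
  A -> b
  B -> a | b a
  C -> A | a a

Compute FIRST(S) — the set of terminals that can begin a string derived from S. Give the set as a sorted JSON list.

FIRST sets, iterate to fixpoint:
round 1:
  A via A→b: +{b}
  B via B→a: +{a}
  B via B→b a: +{b}
  C via C→A: +{b}
  C via C→a a: +{a}
  S via S→B: +{a,b}
  S: {a,b}  A: {b}  B: {a,b}  C: {a,b}
round 2: done
  S: {a,b}  A: {b}  B: {a,b}  C: {a,b}

FIRST(S) = ["a", "b"]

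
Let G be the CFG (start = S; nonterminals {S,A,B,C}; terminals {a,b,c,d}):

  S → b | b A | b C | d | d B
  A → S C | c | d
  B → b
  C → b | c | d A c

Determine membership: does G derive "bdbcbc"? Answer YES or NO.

CNF form of G:
  S -> T0 B | T2 A | T2 C | b | d
  A -> S C | c | d
  B -> b
  C -> T0 X3 | b | c
  T0 -> d
  T1 -> c
  T2 -> b
  X3 -> A T1

CYK fill:
  [0..0]={B,C,S,T2}  "b"  orig:{B,C,S}
  [1..1]={A,S,T0}  "d"  orig:{A,S}
  [2..2]={B,C,S,T2}  "b"  orig:{B,C,S}
  [3..3]={A,C,T1}  "c"  orig:{A,C}
  [4..4]={B,C,S,T2}  "b"  orig:{B,C,S}
  [5..5]={A,C,T1}  "c"  orig:{A,C}
  [0..1]={S}  "bd"
  [1..2]={A,S}  "db"
  [2..3]={A,S}  "bc"
  [3..4]=∅  "cb"
  [4..5]={A,S}  "bc"
  [0..2]={A,S}  "bdb"
  [1..3]={A,X3}  "dbc"  orig:{A}
  [2..4]={A}  "bcb"
  [3..5]=∅  "cbc"
  [0..3]={A,S,X3}  "bdbc"  orig:{A,S}
  [1..4]=∅  "dbcb"
  [2..5]={X3}  "bcbc"  orig:{}
  [0..4]={A}  "bdbcb"
  [1..5]={C}  "dbcbc"
  [0..5]={A,S,X3}  "bdbcbc"  orig:{A,S}

S ∈ T[0,5] ⇒ YES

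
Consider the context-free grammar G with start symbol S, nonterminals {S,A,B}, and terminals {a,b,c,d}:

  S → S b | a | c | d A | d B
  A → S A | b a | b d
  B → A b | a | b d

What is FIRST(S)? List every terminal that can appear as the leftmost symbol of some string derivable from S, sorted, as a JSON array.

FIRST sets, iterate to fixpoint:
pass 1:
  A via A→b a: +{b}
  B via B→A b: +{b}
  B via B→a: +{a}
  S via S→a: +{a}
  S via S→c: +{c}
  S via S→d A: +{d}
  FIRST[S]={a,c,d}  FIRST[A]={b}  FIRST[B]={a,b}
pass 2:
  A via A→S A: +{a,c,d}
  B via B→A b: +{c,d}
  FIRST[S]={a,c,d}  FIRST[A]={a,b,c,d}  FIRST[B]={a,b,c,d}
pass 3: — fixpoint
  FIRST[S]={a,c,d}  FIRST[A]={a,b,c,d}  FIRST[B]={a,b,c,d}

FIRST(S) = ["a", "c", "d"]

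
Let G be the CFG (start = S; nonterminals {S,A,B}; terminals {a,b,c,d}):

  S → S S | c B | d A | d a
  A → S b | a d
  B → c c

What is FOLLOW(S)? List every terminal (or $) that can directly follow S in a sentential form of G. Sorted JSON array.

Compute FIRST by fixpoint:
[1]
  A via A→a d: +{a}
  B via B→c c: +{c}
  S via S→c B: +{c}
  S via S→d A: +{d}
  FIRST[S]={c,d}  FIRST[A]={a}  FIRST[B]={c}
[2]
  A via A→S b: +{c,d}
  FIRST[S]={c,d}  FIRST[A]={a,c,d}  FIRST[B]={c}
[3] (stable)
  FIRST[S]={c,d}  FIRST[A]={a,c,d}  FIRST[B]={c}

FOLLOW iteration:
initialize: $ ∈ FOLLOW(S)
round 1:
  A→S b: FOLLOW(S) ⊇ FIRST(b) = {b}; new: +{b}
  S→S S: FOLLOW(S) ⊇ FIRST(S) = {c,d}; new: +{c,d}
  S→c B: FOLLOW(B) ⊇ FOLLOW(S) ⊇ {$,b,c,d}; new: +{$,b,c,d}
  S→d A: FOLLOW(A) ⊇ FOLLOW(S) ⊇ {$,b,c,d}; new: +{$,b,c,d}
  FOLLOW(S)={$,b,c,d}  FOLLOW(A)={$,b,c,d}  FOLLOW(B)={$,b,c,d}
round 2: (stable)
  FOLLOW(S)={$,b,c,d}  FOLLOW(A)={$,b,c,d}  FOLLOW(B)={$,b,c,d}

FOLLOW(S) = ["$", "b", "c", "d"]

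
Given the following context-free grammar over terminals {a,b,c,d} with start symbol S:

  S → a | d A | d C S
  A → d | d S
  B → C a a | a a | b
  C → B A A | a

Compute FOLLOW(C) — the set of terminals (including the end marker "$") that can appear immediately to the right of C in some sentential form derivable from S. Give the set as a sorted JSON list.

Compute FIRST by fixpoint:
[1]
  A via A→d: +{d}
  B via B→a a: +{a}
  B via B→b: +{b}
  C via C→B A A: +{a,b}
  S via S→a: +{a}
  S via S→d A: +{d}
  FIRST(S)={a,d}  FIRST(A)={d}  FIRST(B)={a,b}  FIRST(C)={a,b}
[2] (no change)
  FIRST(S)={a,d}  FIRST(A)={d}  FIRST(B)={a,b}  FIRST(C)={a,b}

FOLLOW sets:
seed FOLLOW(S) with $
round 1:
  B→C a a: FOLLOW(C) ⊇ FIRST(a) = {a}; new: +{a}
  C→B A A: FOLLOW(B) ⊇ FIRST(A) = {d}; new: +{d}
  C→B A A: FOLLOW(A) ⊇ FIRST(A) = {d}; new: +{d}
  C→B A A: FOLLOW(A) ⊇ FOLLOW(C) ⊇ {a}; new: +{a}
  S→d A: FOLLOW(A) ⊇ FOLLOW(S) ⊇ {$}; new: +{$}
  S→d C S: FOLLOW(C) ⊇ FIRST(S) = {a,d}; new: +{d}
  S: {$}  A: {$,a,d}  B: {d}  C: {a,d}
round 2:
  A→d S: FOLLOW(S) ⊇ FOLLOW(A) ⊇ {$,a,d}; new: +{a,d}
  S: {$,a,d}  A: {$,a,d}  B: {d}  C: {a,d}
round 3: (stable)
  S: {$,a,d}  A: {$,a,d}  B: {d}  C: {a,d}

FOLLOW(C) = ["a", "d"]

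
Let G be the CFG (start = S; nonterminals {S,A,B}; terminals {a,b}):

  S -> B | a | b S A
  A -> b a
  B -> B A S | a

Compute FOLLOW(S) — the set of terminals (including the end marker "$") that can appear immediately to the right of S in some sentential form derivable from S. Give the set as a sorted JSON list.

Compute FIRST by fixpoint:
[1]
  A via A→b a: +{b}
  B via B→a: +{a}
  S via S→B: +{a}
  S via S→b S A: +{b}
  FIRST(S)={a,b}  FIRST(A)={b}  FIRST(B)={a}
[2] (no change)
  FIRST(S)={a,b}  FIRST(A)={b}  FIRST(B)={a}

FOLLOW iteration:
seed FOLLOW(S) with $
[1]
  B→B A S: FOLLOW(B) ⊇ FIRST(A) = {b}; new: +{b}
  B→B A S: FOLLOW(A) ⊇ FIRST(S) = {a,b}; new: +{a,b}
  B→B A S: FOLLOW(S) ⊇ FOLLOW(B) ⊇ {b}; new: +{b}
  S→B: FOLLOW(B) ⊇ FOLLOW(S) ⊇ {$,b}; new: +{$}
  S→b S A: FOLLOW(A) ⊇ FOLLOW(S) ⊇ {$,b}; new: +{$}
  S: {$,b}  A: {$,a,b}  B: {$,b}
[2] done
  S: {$,b}  A: {$,a,b}  B: {$,b}

FOLLOW(S) = ["$", "b"]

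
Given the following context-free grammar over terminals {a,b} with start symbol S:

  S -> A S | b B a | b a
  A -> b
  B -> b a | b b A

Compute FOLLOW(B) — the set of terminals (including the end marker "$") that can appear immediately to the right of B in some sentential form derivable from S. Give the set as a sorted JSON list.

FIRST iteration:
iter 1:
  A via A→b: +{b}
  B via B→b a: +{b}
  S via S→A S: +{b}
  FIRST(S)={b}  FIRST(A)={b}  FIRST(B)={b}
iter 2: done
  FIRST(S)={b}  FIRST(A)={b}  FIRST(B)={b}

FOLLOW sets:
initialize: $ ∈ FOLLOW(S)
round 1:
  S→A S: FOLLOW(A) ⊇ FIRST(S) = {b}; new: +{b}
  S→b B a: FOLLOW(B) ⊇ FIRST(a) = {a}; new: +{a}
  FOLLOW[S]={$}  FOLLOW[A]={b}  FOLLOW[B]={a}
round 2:
  B→b b A: FOLLOW(A) ⊇ FOLLOW(B) ⊇ {a}; new: +{a}
  FOLLOW[S]={$}  FOLLOW[A]={a,b}  FOLLOW[B]={a}
round 3: — fixpoint
  FOLLOW[S]={$}  FOLLOW[A]={a,b}  FOLLOW[B]={a}

FOLLOW(B) = ["a"]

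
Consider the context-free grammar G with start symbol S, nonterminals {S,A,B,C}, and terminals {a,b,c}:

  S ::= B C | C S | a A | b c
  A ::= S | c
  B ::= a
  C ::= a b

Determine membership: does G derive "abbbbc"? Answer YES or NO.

CNF form of G:
  S -> B C | C S | T0 A | T1 T2
  A -> B C | C S | T0 A | T1 T2 | c
  B -> a
  C -> T0 T1
  T0 -> a
  T1 -> b
  T2 -> c

CYK fill:
  [0..0]={B,T0}  "a"  orig:{B}
  [1..1]={T1}  "b"  orig:{}
  [2..2]={T1}  "b"  orig:{}
  [3..3]={T1}  "b"  orig:{}
  [4..4]={T1}  "b"  orig:{}
  [5..5]={A,T2}  "c"  orig:{A}
  [0..1]={C}  "ab"
  [1..2]=∅  "bb"
  [2..3]=∅  "bb"
  [3..4]=∅  "bb"
  [4..5]={A,S}  "bc"
  [0..2]=∅  "abb"
  [1..3]=∅  "bbb"
  [2..4]=∅  "bbb"
  [3..5]=∅  "bbc"
  [0..3]=∅  "abbb"
  [1..4]=∅  "bbbb"
  [2..5]=∅  "bbbc"
  [0..4]=∅  "abbbb"
  [1..5]=∅  "bbbbc"
  [0..5]=∅  "abbbbc"

S ∉ T[0,5] ⇒ NO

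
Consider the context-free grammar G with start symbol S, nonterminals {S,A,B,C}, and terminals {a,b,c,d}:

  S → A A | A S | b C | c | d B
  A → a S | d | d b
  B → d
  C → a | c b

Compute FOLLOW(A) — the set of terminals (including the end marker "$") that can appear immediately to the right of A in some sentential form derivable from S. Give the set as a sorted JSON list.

FIRST iteration:
[1]
  A via A→a S: +{a}
  A via A→d: +{d}
  B via B→d: +{d}
  C via C→a: +{a}
  C via C→c b: +{c}
  S via S→A A: +{a,d}
  S via S→b C: +{b}
  S via S→c: +{c}
  S: {a,b,c,d}  A: {a,d}  B: {d}  C: {a,c}
[2] done
  S: {a,b,c,d}  A: {a,d}  B: {d}  C: {a,c}

FOLLOW sets:
seed FOLLOW(S) with $
round 1:
  S→A A: FOLLOW(A) ⊇ FIRST(A) = {a,d}; new: +{a,d}
  S→A A: FOLLOW(A) ⊇ FOLLOW(S) ⊇ {$}; new: +{$}
  S→A S: FOLLOW(A) ⊇ FIRST(S) = {a,b,c,d}; new: +{b,c}
  S→b C: FOLLOW(C) ⊇ FOLLOW(S) ⊇ {$}; new: +{$}
  S→d B: FOLLOW(B) ⊇ FOLLOW(S) ⊇ {$}; new: +{$}
  S: {$}  A: {$,a,b,c,d}  B: {$}  C: {$}
round 2:
  A→a S: FOLLOW(S) ⊇ FOLLOW(A) ⊇ {$,a,b,c,d}; new: +{a,b,c,d}
  S→b C: FOLLOW(C) ⊇ FOLLOW(S) ⊇ {$,a,b,c,d}; new: +{a,b,c,d}
  S→d B: FOLLOW(B) ⊇ FOLLOW(S) ⊇ {$,a,b,c,d}; new: +{a,b,c,d}
  S: {$,a,b,c,d}  A: {$,a,b,c,d}  B: {$,a,b,c,d}  C: {$,a,b,c,d}
round 3: — fixpoint
  S: {$,a,b,c,d}  A: {$,a,b,c,d}  B: {$,a,b,c,d}  C: {$,a,b,c,d}

FOLLOW(A) = ["$", "a", "b", "c", "d"]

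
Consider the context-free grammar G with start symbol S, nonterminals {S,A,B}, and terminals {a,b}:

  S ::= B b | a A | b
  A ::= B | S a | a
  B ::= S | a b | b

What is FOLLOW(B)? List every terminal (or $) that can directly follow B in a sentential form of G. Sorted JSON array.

Compute FIRST by fixpoint:
[1]
  A via A→a: +{a}
  B via B→a b: +{a}
  B via B→b: +{b}
  S via S→B b: +{a,b}
  FIRST(S)={a,b}  FIRST(A)={a}  FIRST(B)={a,b}
[2]
  A via A→B: +{b}
  FIRST(S)={a,b}  FIRST(A)={a,b}  FIRST(B)={a,b}
[3] — fixpoint
  FIRST(S)={a,b}  FIRST(A)={a,b}  FIRST(B)={a,b}

Compute FOLLOW by fixpoint:
initialize: $ ∈ FOLLOW(S)
[1]
  A→S a: FOLLOW(S) ⊇ FIRST(a) = {a}; new: +{a}
  S→B b: FOLLOW(B) ⊇ FIRST(b) = {b}; new: +{b}
  S→a A: FOLLOW(A) ⊇ FOLLOW(S) ⊇ {$,a}; new: +{$,a}
  FOLLOW[S]={$,a}  FOLLOW[A]={$,a}  FOLLOW[B]={b}
[2]
  A→B: FOLLOW(B) ⊇ FOLLOW(A) ⊇ {$,a}; new: +{$,a}
  B→S: FOLLOW(S) ⊇ FOLLOW(B) ⊇ {$,a,b}; new: +{b}
  S→a A: FOLLOW(A) ⊇ FOLLOW(S) ⊇ {$,a,b}; new: +{b}
  FOLLOW[S]={$,a,b}  FOLLOW[A]={$,a,b}  FOLLOW[B]={$,a,b}
[3] (stable)
  FOLLOW[S]={$,a,b}  FOLLOW[A]={$,a,b}  FOLLOW[B]={$,a,b}

FOLLOW(B) = ["$", "a", "b"]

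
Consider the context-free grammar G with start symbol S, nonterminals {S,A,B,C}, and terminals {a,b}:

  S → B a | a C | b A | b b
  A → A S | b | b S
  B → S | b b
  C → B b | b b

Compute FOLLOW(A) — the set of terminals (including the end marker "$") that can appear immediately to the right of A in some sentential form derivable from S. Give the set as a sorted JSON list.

FIRST iteration:
pass 1:
  A via A→b: +{b}
  B via B→b b: +{b}
  C via C→B b: +{b}
  S via S→B a: +{b}
  S via S→a C: +{a}
  S: {a,b}  A: {b}  B: {b}  C: {b}
pass 2:
  B via B→S: +{a}
  C via C→B b: +{a}
  S: {a,b}  A: {b}  B: {a,b}  C: {a,b}
pass 3: — fixpoint
  S: {a,b}  A: {b}  B: {a,b}  C: {a,b}

FOLLOW iteration:
seed FOLLOW(S) with $
[1]
  A→A S: FOLLOW(A) ⊇ FIRST(S) = {a,b}; new: +{a,b}
  A→A S: FOLLOW(S) ⊇ FOLLOW(A) ⊇ {a,b}; new: +{a,b}
  C→B b: FOLLOW(B) ⊇ FIRST(b) = {b}; new: +{b}
  S→B a: FOLLOW(B) ⊇ FIRST(a) = {a}; new: +{a}
  S→a C: FOLLOW(C) ⊇ FOLLOW(S) ⊇ {$,a,b}; new: +{$,a,b}
  S→b A: FOLLOW(A) ⊇ FOLLOW(S) ⊇ {$,a,b}; new: +{$}
  FOLLOW[S]={$,a,b}  FOLLOW[A]={$,a,b}  FOLLOW[B]={a,b}  FOLLOW[C]={$,a,b}
[2] (stable)
  FOLLOW[S]={$,a,b}  FOLLOW[A]={$,a,b}  FOLLOW[B]={a,b}  FOLLOW[C]={$,a,b}

FOLLOW(A) = ["$", "a", "b"]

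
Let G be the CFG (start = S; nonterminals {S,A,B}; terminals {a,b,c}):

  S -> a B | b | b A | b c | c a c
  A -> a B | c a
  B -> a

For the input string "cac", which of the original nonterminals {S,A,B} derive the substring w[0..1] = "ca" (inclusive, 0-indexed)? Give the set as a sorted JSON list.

Convert to CNF:
  S -> T0 B | T1 X3 | T2 A | T2 T1 | b
  A -> T0 B | T1 T0
  B -> a
  T0 -> a
  T1 -> c
  T2 -> b
  X3 -> T0 T1

CYK table (by increasing span), restricted to cells inside w[0..1]:
  cell(0,0) c: {T1}  orig:{}
  cell(1,1) a: {B,T0}  orig:{B}
  cell(0,1) ca: {A}

Original NTs in T[0,1] deriving "ca": ["A"]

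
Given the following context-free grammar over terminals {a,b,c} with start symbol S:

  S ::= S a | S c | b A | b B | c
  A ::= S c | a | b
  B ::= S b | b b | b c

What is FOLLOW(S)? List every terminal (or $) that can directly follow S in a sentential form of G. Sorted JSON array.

FIRST sets, iterate to fixpoint:
[1]
  A via A→a: +{a}
  A via A→b: +{b}
  B via B→b b: +{b}
  S via S→b A: +{b}
  S via S→c: +{c}
  FIRST(S)={b,c}  FIRST(A)={a,b}  FIRST(B)={b}
[2]
  A via A→S c: +{c}
  B via B→S b: +{c}
  FIRST(S)={b,c}  FIRST(A)={a,b,c}  FIRST(B)={b,c}
[3] (no change)
  FIRST(S)={b,c}  FIRST(A)={a,b,c}  FIRST(B)={b,c}

Compute FOLLOW by fixpoint:
initialize: $ ∈ FOLLOW(S)
iter 1:
  A→S c: FOLLOW(S) ⊇ FIRST(c) = {c}; new: +{c}
  B→S b: FOLLOW(S) ⊇ FIRST(b) = {b}; new: +{b}
  S→S a: FOLLOW(S) ⊇ FIRST(a) = {a}; new: +{a}
  S→b A: FOLLOW(A) ⊇ FOLLOW(S) ⊇ {$,a,b,c}; new: +{$,a,b,c}
  S→b B: FOLLOW(B) ⊇ FOLLOW(S) ⊇ {$,a,b,c}; new: +{$,a,b,c}
  S: {$,a,b,c}  A: {$,a,b,c}  B: {$,a,b,c}
iter 2: done
  S: {$,a,b,c}  A: {$,a,b,c}  B: {$,a,b,c}

FOLLOW(S) = ["$", "a", "b", "c"]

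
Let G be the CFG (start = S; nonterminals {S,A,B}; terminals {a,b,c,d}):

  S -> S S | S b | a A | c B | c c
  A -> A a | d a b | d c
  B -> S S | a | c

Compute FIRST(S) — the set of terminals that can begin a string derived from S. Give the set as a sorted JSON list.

FIRST iteration:
iter 1:
  A via A→d a b: +{d}
  B via B→a: +{a}
  B via B→c: +{c}
  S via S→a A: +{a}
  S via S→c B: +{c}
  S: {a,c}  A: {d}  B: {a,c}
iter 2: (no change)
  S: {a,c}  A: {d}  B: {a,c}

FIRST(S) = ["a", "c"]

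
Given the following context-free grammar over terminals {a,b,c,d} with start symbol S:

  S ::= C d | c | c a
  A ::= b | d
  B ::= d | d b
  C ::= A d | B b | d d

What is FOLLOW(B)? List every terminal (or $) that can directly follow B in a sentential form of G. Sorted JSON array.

FIRST sets, iterate to fixpoint:
iter 1:
  A via A→b: +{b}
  A via A→d: +{d}
  B via B→d: +{d}
  C via C→A d: +{b,d}
  S via S→C d: +{b,d}
  S via S→c: +{c}
  FIRST[S]={b,c,d}  FIRST[A]={b,d}  FIRST[B]={d}  FIRST[C]={b,d}
iter 2: (no change)
  FIRST[S]={b,c,d}  FIRST[A]={b,d}  FIRST[B]={d}  FIRST[C]={b,d}

Compute FOLLOW by fixpoint:
FOLLOW(S) := {$}
iter 1:
  C→A d: FOLLOW(A) ⊇ FIRST(d) = {d}; new: +{d}
  C→B b: FOLLOW(B) ⊇ FIRST(b) = {b}; new: +{b}
  S→C d: FOLLOW(C) ⊇ FIRST(d) = {d}; new: +{d}
  S: {$}  A: {d}  B: {b}  C: {d}
iter 2: — fixpoint
  S: {$}  A: {d}  B: {b}  C: {d}

FOLLOW(B) = ["b"]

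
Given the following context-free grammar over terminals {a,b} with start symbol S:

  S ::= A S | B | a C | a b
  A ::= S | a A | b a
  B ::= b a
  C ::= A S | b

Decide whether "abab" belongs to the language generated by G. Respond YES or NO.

CNF form of G:
  S -> A S | T0 C | T0 T1 | T1 T0
  A -> A S | T0 A | T0 C | T0 T1 | T1 T0
  B -> T1 T0
  C -> A S | b
  T0 -> a
  T1 -> b

Fill CYK table bottom-up:
  [0..0]={T0}  "a"  orig:{}
  [1..1]={C,T1}  "b"  orig:{C}
  [2..2]={T0}  "a"  orig:{}
  [3..3]={C,T1}  "b"  orig:{C}
  [0..1]={A,S}  "ab"
  [1..2]={A,B,S}  "ba"
  [2..3]={A,S}  "ab"
  [0..2]={A}  "aba"
  [1..3]=∅  "bab"
  [0..3]={A,C,S}  "abab"

S ∈ T[0,3] ⇒ YES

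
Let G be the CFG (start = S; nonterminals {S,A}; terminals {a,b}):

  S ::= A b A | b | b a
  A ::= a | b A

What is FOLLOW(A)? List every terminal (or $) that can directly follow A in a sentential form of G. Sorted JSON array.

Compute FIRST by fixpoint:
round 1:
  A via A→a: +{a}
  A via A→b A: +{b}
  S via S→A b A: +{a,b}
  FIRST[S]={a,b}  FIRST[A]={a,b}
round 2: done
  FIRST[S]={a,b}  FIRST[A]={a,b}

FOLLOW iteration:
FOLLOW(S) := {$}
pass 1:
  S→A b A: FOLLOW(A) ⊇ FIRST(b) = {b}; new: +{b}
  S→A b A: FOLLOW(A) ⊇ FOLLOW(S) ⊇ {$}; new: +{$}
  S: {$}  A: {$,b}
pass 2: — fixpoint
  S: {$}  A: {$,b}

FOLLOW(A) = ["$", "b"]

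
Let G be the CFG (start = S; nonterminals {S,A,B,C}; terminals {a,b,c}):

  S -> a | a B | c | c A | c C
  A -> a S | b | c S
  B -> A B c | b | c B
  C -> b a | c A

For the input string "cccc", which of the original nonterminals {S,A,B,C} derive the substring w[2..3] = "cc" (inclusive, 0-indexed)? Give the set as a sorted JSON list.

CNF form of G:
  S -> T0 B | T1 A | T1 C | a | c
  A -> T0 S | T1 S | b
  B -> A X3 | T1 B | b
  C -> T1 A | T2 T0
  T0 -> a
  T1 -> c
  T2 -> b
  X3 -> B T1

CYK fill, restricted to cells inside w[2..3]:
  cell(2,2) c: {S,T1}  orig:{S}
  cell(3,3) c: {S,T1}  orig:{S}
  cell(2,3) cc: {A}

Original NTs in T[2,3] deriving "cc": ["A"]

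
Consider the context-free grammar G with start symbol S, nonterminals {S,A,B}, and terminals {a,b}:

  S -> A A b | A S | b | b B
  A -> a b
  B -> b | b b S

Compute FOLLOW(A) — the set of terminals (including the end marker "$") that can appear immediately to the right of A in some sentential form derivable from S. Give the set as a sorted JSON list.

FIRST iteration:
pass 1:
  A via A→a b: +{a}
  B via B→b: +{b}
  S via S→A A b: +{a}
  S via S→b: +{b}
  S: {a,b}  A: {a}  B: {b}
pass 2: done
  S: {a,b}  A: {a}  B: {b}

FOLLOW iteration:
initialize: $ ∈ FOLLOW(S)
[1]
  S→A A b: FOLLOW(A) ⊇ FIRST(A) = {a}; new: +{a}
  S→A A b: FOLLOW(A) ⊇ FIRST(b) = {b}; new: +{b}
  S→b B: FOLLOW(B) ⊇ FOLLOW(S) ⊇ {$}; new: +{$}
  FOLLOW(S)={$}  FOLLOW(A)={a,b}  FOLLOW(B)={$}
[2] done
  FOLLOW(S)={$}  FOLLOW(A)={a,b}  FOLLOW(B)={$}

FOLLOW(A) = ["a", "b"]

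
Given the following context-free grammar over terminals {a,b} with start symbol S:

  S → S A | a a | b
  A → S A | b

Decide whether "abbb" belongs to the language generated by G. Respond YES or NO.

Convert to CNF:
  S -> S A | T0 T0 | b
  A -> S A | b
  T0 -> a

CYK table (by increasing span):
  T[0,0] 'a' = {T0}  orig:{}
  T[1,1] 'b' = {A,S}
  T[2,2] 'b' = {A,S}
  T[3,3] 'b' = {A,S}
  T[0,1] 'ab' = ∅
  T[1,2] 'bb' = {A,S}
  T[2,3] 'bb' = {A,S}
  T[0,2] 'abb' = ∅
  T[1,3] 'bbb' = {A,S}
  T[0,3] 'abbb' = ∅

S ∉ T[0,3] ⇒ NO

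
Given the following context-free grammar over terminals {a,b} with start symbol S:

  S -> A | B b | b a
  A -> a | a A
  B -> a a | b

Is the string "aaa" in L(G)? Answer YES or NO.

Convert to CNF:
  S -> B T1 | T0 A | T1 T0 | a
  A -> T0 A | a
  B -> T0 T0 | b
  T0 -> a
  T1 -> b

CYK table (by increasing span):
  cell(0,0) a: {A,S,T0}  orig:{A,S}
  cell(1,1) a: {A,S,T0}  orig:{A,S}
  cell(2,2) a: {A,S,T0}  orig:{A,S}
  cell(0,1) aa: {A,B,S}
  cell(1,2) aa: {A,B,S}
  cell(0,2) aaa: {A,S}

S ∈ T[0,2] ⇒ YES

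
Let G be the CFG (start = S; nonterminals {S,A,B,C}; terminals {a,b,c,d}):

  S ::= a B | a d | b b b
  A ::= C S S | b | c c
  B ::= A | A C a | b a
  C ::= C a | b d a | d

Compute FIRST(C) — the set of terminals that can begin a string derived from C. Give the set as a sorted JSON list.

Compute FIRST by fixpoint:
pass 1:
  A via A→b: +{b}
  A via A→c c: +{c}
  B via B→A: +{b,c}
  C via C→b d a: +{b}
  C via C→d: +{d}
  S via S→a B: +{a}
  S via S→b b b: +{b}
  S: {a,b}  A: {b,c}  B: {b,c}  C: {b,d}
pass 2:
  A via A→C S S: +{d}
  B via B→A: +{d}
  S: {a,b}  A: {b,c,d}  B: {b,c,d}  C: {b,d}
pass 3: done
  S: {a,b}  A: {b,c,d}  B: {b,c,d}  C: {b,d}

FIRST(C) = ["b", "d"]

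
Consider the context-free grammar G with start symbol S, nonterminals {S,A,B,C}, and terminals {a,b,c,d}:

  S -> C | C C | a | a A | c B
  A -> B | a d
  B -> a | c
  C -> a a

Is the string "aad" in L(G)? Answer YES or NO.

CNF form of G:
  S -> C C | T0 A | T0 T0 | T2 B | a
  A -> T0 T1 | a | c
  B -> a | c
  C -> T0 T0
  T0 -> a
  T1 -> d
  T2 -> c

Fill CYK table bottom-up:
  cell(0,0) a: {A,B,S,T0}  orig:{A,B,S}
  cell(1,1) a: {A,B,S,T0}  orig:{A,B,S}
  cell(2,2) d: {T1}  orig:{}
  cell(0,1) aa: {C,S}
  cell(1,2) ad: {A}
  cell(0,2) aad: {S}

S ∈ T[0,2] ⇒ YES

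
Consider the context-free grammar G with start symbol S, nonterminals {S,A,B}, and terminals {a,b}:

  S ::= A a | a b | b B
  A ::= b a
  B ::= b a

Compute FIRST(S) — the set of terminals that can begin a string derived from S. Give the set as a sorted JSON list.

FIRST iteration:
[1]
  A via A→b a: +{b}
  B via B→b a: +{b}
  S via S→A a: +{b}
  S via S→a b: +{a}
  FIRST[S]={a,b}  FIRST[A]={b}  FIRST[B]={b}
[2] — fixpoint
  FIRST[S]={a,b}  FIRST[A]={b}  FIRST[B]={b}

FIRST(S) = ["a", "b"]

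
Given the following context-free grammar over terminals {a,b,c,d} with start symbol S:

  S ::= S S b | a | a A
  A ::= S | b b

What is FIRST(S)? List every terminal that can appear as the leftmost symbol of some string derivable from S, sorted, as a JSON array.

Compute FIRST by fixpoint:
round 1:
  A via A→b b: +{b}
  S via S→a: +{a}
  FIRST(S)={a}  FIRST(A)={b}
round 2:
  A via A→S: +{a}
  FIRST(S)={a}  FIRST(A)={a,b}
round 3: done
  FIRST(S)={a}  FIRST(A)={a,b}

FIRST(S) = ["a"]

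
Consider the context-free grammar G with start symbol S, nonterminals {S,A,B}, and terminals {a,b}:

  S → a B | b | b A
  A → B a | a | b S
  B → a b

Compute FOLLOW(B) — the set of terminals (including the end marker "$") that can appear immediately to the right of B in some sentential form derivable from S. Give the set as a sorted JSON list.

Compute FIRST by fixpoint:
iter 1:
  A via A→a: +{a}
  A via A→b S: +{b}
  B via B→a b: +{a}
  S via S→a B: +{a}
  S via S→b: +{b}
  FIRST(S)={a,b}  FIRST(A)={a,b}  FIRST(B)={a}
iter 2: done
  FIRST(S)={a,b}  FIRST(A)={a,b}  FIRST(B)={a}

FOLLOW iteration:
FOLLOW(S) := {$}
[1]
  A→B a: FOLLOW(B) ⊇ FIRST(a) = {a}; new: +{a}
  S→a B: FOLLOW(B) ⊇ FOLLOW(S) ⊇ {$}; new: +{$}
  S→b A: FOLLOW(A) ⊇ FOLLOW(S) ⊇ {$}; new: +{$}
  FOLLOW(S)={$}  FOLLOW(A)={$}  FOLLOW(B)={$,a}
[2] done
  FOLLOW(S)={$}  FOLLOW(A)={$}  FOLLOW(B)={$,a}

FOLLOW(B) = ["$", "a"]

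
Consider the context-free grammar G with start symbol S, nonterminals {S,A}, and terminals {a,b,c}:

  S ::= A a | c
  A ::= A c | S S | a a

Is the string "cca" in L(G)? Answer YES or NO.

CNF form of G:
  S -> A T1 | c
  A -> A T0 | S S | T1 T1
  T0 -> c
  T1 -> a

CYK fill:
  cell(0,0) c: {S,T0}  orig:{S}
  cell(1,1) c: {S,T0}  orig:{S}
  cell(2,2) a: {T1}  orig:{}
  cell(0,1) cc: {A}
  cell(1,2) ca: ∅
  cell(0,2) cca: {S}

S ∈ T[0,2] ⇒ YES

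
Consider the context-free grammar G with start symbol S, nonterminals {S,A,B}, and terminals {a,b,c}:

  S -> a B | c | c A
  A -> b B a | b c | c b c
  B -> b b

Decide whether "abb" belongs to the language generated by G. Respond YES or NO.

CNF form of G:
  S -> T1 B | T2 A | c
  A -> T0 T2 | T0 X3 | T2 X4
  B -> T0 T0
  T0 -> b
  T1 -> a
  T2 -> c
  X3 -> B T1
  X4 -> T0 T2

CYK table (by increasing span):
  [0..0]={T1}  "a"  orig:{}
  [1..1]={T0}  "b"  orig:{}
  [2..2]={T0}  "b"  orig:{}
  [0..1]=∅  "ab"
  [1..2]={B}  "bb"
  [0..2]={S}  "abb"

S ∈ T[0,2] ⇒ YES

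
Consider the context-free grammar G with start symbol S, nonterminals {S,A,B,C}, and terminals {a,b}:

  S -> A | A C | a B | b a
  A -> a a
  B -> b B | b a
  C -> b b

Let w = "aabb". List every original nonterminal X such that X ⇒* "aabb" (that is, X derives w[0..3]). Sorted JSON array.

Convert to CNF:
  S -> A C | T0 B | T0 T0 | T1 T0
  A -> T0 T0
  B -> T1 B | T1 T0
  C -> T1 T1
  T0 -> a
  T1 -> b

Fill CYK table bottom-up (cells [i..j] with 0 ≤ i ≤ j ≤ 3 only):
  cell(0,0) a: {T0}  orig:{}
  cell(1,1) a: {T0}  orig:{}
  cell(2,2) b: {T1}  orig:{}
  cell(3,3) b: {T1}  orig:{}
  cell(0,1) aa: {A,S}
  cell(1,2) ab: ∅
  cell(2,3) bb: {C}
  cell(0,2) aab: ∅
  cell(1,3) abb: ∅
  cell(0,3) aabb: {S}

Original NTs in T[0,3] deriving "aabb": ["S"]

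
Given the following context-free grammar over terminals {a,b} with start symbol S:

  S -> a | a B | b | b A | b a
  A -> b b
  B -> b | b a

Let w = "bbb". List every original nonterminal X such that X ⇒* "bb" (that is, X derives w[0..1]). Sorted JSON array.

Convert to CNF:
  S -> T0 A | T0 T1 | T1 B | a | b
  A -> T0 T0
  B -> T0 T1 | b
  T0 -> b
  T1 -> a

CYK table (by increasing span), restricted to cells inside w[0..1]:
  [0..0]={B,S,T0}  "b"  orig:{B,S}
  [1..1]={B,S,T0}  "b"  orig:{B,S}
  [0..1]={A}  "bb"

Original NTs in T[0,1] deriving "bb": ["A"]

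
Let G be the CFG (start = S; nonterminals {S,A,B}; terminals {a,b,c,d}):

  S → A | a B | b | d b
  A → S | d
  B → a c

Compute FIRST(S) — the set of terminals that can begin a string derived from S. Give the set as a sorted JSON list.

FIRST sets, iterate to fixpoint:
pass 1:
  A via A→d: +{d}
  B via B→a c: +{a}
  S via S→A: +{d}
  S via S→a B: +{a}
  S via S→b: +{b}
  FIRST[S]={a,b,d}  FIRST[A]={d}  FIRST[B]={a}
pass 2:
  A via A→S: +{a,b}
  FIRST[S]={a,b,d}  FIRST[A]={a,b,d}  FIRST[B]={a}
pass 3: done
  FIRST[S]={a,b,d}  FIRST[A]={a,b,d}  FIRST[B]={a}

FIRST(S) = ["a", "b", "d"]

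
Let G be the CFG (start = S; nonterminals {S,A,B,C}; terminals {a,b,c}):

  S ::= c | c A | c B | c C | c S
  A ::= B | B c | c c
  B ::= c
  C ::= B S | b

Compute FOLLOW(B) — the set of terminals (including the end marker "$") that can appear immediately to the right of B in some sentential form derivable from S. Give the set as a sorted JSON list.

FIRST sets, iterate to fixpoint:
[1]
  A via A→c c: +{c}
  B via B→c: +{c}
  C via C→B S: +{c}
  C via C→b: +{b}
  S via S→c: +{c}
  FIRST[S]={c}  FIRST[A]={c}  FIRST[B]={c}  FIRST[C]={b,c}
[2] — fixpoint
  FIRST[S]={c}  FIRST[A]={c}  FIRST[B]={c}  FIRST[C]={b,c}

FOLLOW iteration:
FOLLOW(S) := {$}
[1]
  A→B c: FOLLOW(B) ⊇ FIRST(c) = {c}; new: +{c}
  S→c A: FOLLOW(A) ⊇ FOLLOW(S) ⊇ {$}; new: +{$}
  S→c B: FOLLOW(B) ⊇ FOLLOW(S) ⊇ {$}; new: +{$}
  S→c C: FOLLOW(C) ⊇ FOLLOW(S) ⊇ {$}; new: +{$}
  FOLLOW(S)={$}  FOLLOW(A)={$}  FOLLOW(B)={$,c}  FOLLOW(C)={$}
[2] (no change)
  FOLLOW(S)={$}  FOLLOW(A)={$}  FOLLOW(B)={$,c}  FOLLOW(C)={$}

FOLLOW(B) = ["$", "c"]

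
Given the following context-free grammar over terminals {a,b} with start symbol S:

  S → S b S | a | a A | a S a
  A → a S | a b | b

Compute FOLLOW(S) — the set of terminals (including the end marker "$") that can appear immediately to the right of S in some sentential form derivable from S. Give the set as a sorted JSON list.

FIRST iteration:
pass 1:
  A via A→a S: +{a}
  A via A→b: +{b}
  S via S→a: +{a}
  S: {a}  A: {a,b}
pass 2: (stable)
  S: {a}  A: {a,b}

FOLLOW iteration:
FOLLOW(S) := {$}
[1]
  S→S b S: FOLLOW(S) ⊇ FIRST(b) = {b}; new: +{b}
  S→a A: FOLLOW(A) ⊇ FOLLOW(S) ⊇ {$,b}; new: +{$,b}
  S→a S a: FOLLOW(S) ⊇ FIRST(a) = {a}; new: +{a}
  FOLLOW(S)={$,a,b}  FOLLOW(A)={$,b}
[2]
  S→a A: FOLLOW(A) ⊇ FOLLOW(S) ⊇ {$,a,b}; new: +{a}
  FOLLOW(S)={$,a,b}  FOLLOW(A)={$,a,b}
[3] (no change)
  FOLLOW(S)={$,a,b}  FOLLOW(A)={$,a,b}

FOLLOW(S) = ["$", "a", "b"]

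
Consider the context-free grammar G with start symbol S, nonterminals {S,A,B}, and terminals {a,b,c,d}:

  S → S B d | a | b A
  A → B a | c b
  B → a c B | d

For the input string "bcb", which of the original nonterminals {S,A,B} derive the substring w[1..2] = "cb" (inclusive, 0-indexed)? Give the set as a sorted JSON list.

CNF form of G:
  S -> S X5 | T2 A | a
  A -> B T0 | T1 T2
  B -> T0 X4 | d
  T0 -> a
  T1 -> c
  T2 -> b
  T3 -> d
  X4 -> T1 B
  X5 -> B T3

CYK fill (cells [i..j] with 1 ≤ i ≤ j ≤ 2 only):
  T[1,1] 'c' = {T1}  orig:{}
  T[2,2] 'b' = {T2}  orig:{}
  T[1,2] 'cb' = {A}

Original NTs in T[1,2] deriving "cb": ["A"]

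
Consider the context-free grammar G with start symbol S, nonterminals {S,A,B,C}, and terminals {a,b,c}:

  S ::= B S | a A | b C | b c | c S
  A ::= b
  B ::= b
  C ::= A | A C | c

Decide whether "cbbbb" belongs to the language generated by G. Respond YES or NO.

Convert to CNF:
  S -> B S | T0 A | T1 C | T1 T2 | T2 S
  A -> b
  B -> b
  C -> A C | b | c
  T0 -> a
  T1 -> b
  T2 -> c

CYK fill:
  T[0,0] 'c' = {C,T2}  orig:{C}
  T[1,1] 'b' = {A,B,C,T1}  orig:{A,B,C}
  T[2,2] 'b' = {A,B,C,T1}  orig:{A,B,C}
  T[3,3] 'b' = {A,B,C,T1}  orig:{A,B,C}
  T[4,4] 'b' = {A,B,C,T1}  orig:{A,B,C}
  T[0,1] 'cb' = ∅
  T[1,2] 'bb' = {C,S}
  T[2,3] 'bb' = {C,S}
  T[3,4] 'bb' = {C,S}
  T[0,2] 'cbb' = {S}
  T[1,3] 'bbb' = {C,S}
  T[2,4] 'bbb' = {C,S}
  T[0,3] 'cbbb' = {S}
  T[1,4] 'bbbb' = {C,S}
  T[0,4] 'cbbbb' = {S}

S ∈ T[0,4] ⇒ YES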